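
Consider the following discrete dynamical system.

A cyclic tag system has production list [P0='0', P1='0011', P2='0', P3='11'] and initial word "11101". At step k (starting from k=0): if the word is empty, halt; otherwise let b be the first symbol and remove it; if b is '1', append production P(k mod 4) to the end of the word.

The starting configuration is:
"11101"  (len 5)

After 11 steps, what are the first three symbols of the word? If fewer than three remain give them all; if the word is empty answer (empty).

k=0  "11101"  (len 5)
k=1  "11010"  (len 5)
k=2  "10100011"  (len 8)
k=3  "01000110"  (len 8)
k=4  "1000110"  (len 7)
k=5  "0001100"  (len 7)
k=6  "001100"  (len 6)
k=7  "01100"  (len 5)
k=8  "1100"  (len 4)
k=9  "1000"  (len 4)
k=10  "0000011"  (len 7)
k=11  "000011"  (len 6)

000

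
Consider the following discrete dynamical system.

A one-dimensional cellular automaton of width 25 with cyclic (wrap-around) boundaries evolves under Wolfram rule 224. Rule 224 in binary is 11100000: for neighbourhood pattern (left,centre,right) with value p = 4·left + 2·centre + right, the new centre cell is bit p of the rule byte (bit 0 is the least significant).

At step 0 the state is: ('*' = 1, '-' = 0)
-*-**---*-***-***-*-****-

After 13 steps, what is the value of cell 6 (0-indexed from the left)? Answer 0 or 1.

0

t=0: -*-**---*-***-***-*-****-
t=1: --*-*----*-***-***-*-***-
t=2: ---*------*-***-***-*-**-
t=3: -----------*-***-***-*-*-
t=4: ------------*-***-***-*--
t=5: -------------*-***-***---
t=6: --------------*-***-**---
t=7: ---------------*-***-*---
t=8: ----------------*-***----
t=9: -----------------*-**----
t=10: ------------------*-*----
t=11: -------------------*-----
t=12: -------------------------
t=13: -------------------------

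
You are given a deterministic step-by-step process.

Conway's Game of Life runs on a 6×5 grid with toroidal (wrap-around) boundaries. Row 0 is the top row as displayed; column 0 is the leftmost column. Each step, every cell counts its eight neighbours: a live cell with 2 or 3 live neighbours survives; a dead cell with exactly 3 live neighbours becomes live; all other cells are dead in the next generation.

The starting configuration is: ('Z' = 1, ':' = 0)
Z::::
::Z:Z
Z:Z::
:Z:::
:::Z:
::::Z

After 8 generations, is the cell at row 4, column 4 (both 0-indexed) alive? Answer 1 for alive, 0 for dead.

0) Z::::
::Z:Z
Z:Z::
:Z:::
:::Z:
::::Z
1) Z::ZZ
Z::ZZ
Z:ZZ:
:ZZ::
:::::
::::Z
2) :::::
:::::
Z::::
:ZZZ:
:::::
Z::ZZ
3) ::::Z
:::::
:ZZ::
:ZZ::
ZZ:::
::::Z
4) :::::
:::::
:ZZ::
:::::
ZZZ::
::::Z
5) :::::
:::::
:::::
Z::::
ZZ:::
ZZ:::
6) :::::
:::::
:::::
ZZ:::
::::Z
ZZ:::
7) :::::
:::::
:::::
Z::::
::::Z
Z::::
8) :::::
:::::
:::::
:::::
Z:::Z
:::::

1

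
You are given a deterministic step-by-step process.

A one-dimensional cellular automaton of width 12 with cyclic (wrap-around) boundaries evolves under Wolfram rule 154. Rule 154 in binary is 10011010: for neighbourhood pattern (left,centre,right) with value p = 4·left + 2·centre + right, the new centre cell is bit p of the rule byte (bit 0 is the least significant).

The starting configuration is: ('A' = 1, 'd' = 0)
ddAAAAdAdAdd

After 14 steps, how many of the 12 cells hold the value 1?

gen 0: ddAAAAdAdAdd
gen 1: dAAAAdddddAd
gen 2: AAAAdAdddAdA
gen 3: AAAdddAdAddA
gen 4: AAdAdAdddAAA
gen 5: AdddddAdAAAA
gen 6: dAdddAddAAAA
gen 7: ddAdAdAAAAAd
gen 8: dAddddAAAAdA
gen 9: ddAddAAAAddd
gen 10: dAdAAAAAdAdd
gen 11: AddAAAAdddAd
gen 12: dAAAAAdAdAdd
gen 13: AAAAAdddddAd
gen 14: AAAAdAdddAdd

6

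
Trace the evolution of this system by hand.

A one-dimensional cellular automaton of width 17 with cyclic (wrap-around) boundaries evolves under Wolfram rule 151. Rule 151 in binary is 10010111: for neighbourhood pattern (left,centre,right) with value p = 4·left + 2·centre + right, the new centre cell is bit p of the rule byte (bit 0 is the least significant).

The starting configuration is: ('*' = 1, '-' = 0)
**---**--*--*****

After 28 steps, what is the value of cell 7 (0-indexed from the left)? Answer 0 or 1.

1

t=0: **---**--*--*****
t=1: *-***--*****-****
t=2: ---*-**-***---***
t=3: ****-----*-***-*-
t=4: -**-******--*--*-
t=5: *----****-*******
t=6: -****-**---******
t=7: --**----***-****-
t=8: **--****-*---**-*
t=9: *-**-**--****----
t=10: *------**-**-****
t=11: -******-------***
t=12: --****-*******-*-
t=13: **-**---*****--**
t=14: *----***-***-**-*
t=15: -****-*---*------
t=16: *-**--***********
t=17: ----**-**********
t=18: ****----********-
t=19: -**-****-******--
t=20: *----**---****-**
t=21: -****--***-**---*
t=22: --**-**-*----****
t=23: **------*****-**-
t=24: --******-***-----
t=25: **-****---*-*****
t=26: *---**-****--****
t=27: -***----**-**-***
t=28: --*-****-------*-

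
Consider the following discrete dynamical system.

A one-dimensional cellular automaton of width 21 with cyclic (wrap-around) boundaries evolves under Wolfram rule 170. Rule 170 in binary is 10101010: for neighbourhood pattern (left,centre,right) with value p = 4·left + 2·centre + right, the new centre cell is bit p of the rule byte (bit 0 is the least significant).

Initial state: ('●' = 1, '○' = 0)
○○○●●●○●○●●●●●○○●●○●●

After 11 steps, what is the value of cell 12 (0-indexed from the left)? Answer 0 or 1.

t=0: ○○○●●●○●○●●●●●○○●●○●●
t=1: ○○●●●○●○●●●●●○○●●○●●○
t=2: ○●●●○●○●●●●●○○●●○●●○○
t=3: ●●●○●○●●●●●○○●●○●●○○○
t=4: ●●○●○●●●●●○○●●○●●○○○●
t=5: ●○●○●●●●●○○●●○●●○○○●●
t=6: ○●○●●●●●○○●●○●●○○○●●●
t=7: ●○●●●●●○○●●○●●○○○●●●○
t=8: ○●●●●●○○●●○●●○○○●●●○●
t=9: ●●●●●○○●●○●●○○○●●●○●○
t=10: ●●●●○○●●○●●○○○●●●○●○●
t=11: ●●●○○●●○●●○○○●●●○●○●●

0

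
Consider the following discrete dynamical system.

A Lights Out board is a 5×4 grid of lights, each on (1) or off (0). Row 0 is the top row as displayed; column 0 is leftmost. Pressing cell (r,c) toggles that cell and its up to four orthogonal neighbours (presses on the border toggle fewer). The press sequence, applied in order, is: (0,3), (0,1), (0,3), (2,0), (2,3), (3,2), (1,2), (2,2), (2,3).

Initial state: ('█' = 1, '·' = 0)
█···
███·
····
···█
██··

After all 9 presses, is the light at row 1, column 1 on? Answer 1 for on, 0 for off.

k=0  █···
███·
····
···█
██··
k=1  █·██
████
····
···█
██··
k=2  ·█·█
█·██
····
···█
██··
k=3  ·██·
█·█·
····
···█
██··
k=4  ·██·
··█·
██··
█··█
██··
k=5  ·██·
··██
████
█···
██··
k=6  ·██·
··██
██·█
████
███·
k=7  ·█··
·█··
████
████
███·
k=8  ·█··
·██·
█···
██·█
███·
k=9  ·█··
·███
█·██
██··
███·

1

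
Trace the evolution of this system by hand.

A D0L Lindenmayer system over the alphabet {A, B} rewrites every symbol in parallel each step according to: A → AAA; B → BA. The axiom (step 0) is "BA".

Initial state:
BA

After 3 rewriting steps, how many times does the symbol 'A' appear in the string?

40

0) BA
1) BAAAA
2) BAAAAAAAAAAAAA
3) BAAAAAAAAAAAAAAAAAAAAAAAAAAAAAAAAAAAAAAAA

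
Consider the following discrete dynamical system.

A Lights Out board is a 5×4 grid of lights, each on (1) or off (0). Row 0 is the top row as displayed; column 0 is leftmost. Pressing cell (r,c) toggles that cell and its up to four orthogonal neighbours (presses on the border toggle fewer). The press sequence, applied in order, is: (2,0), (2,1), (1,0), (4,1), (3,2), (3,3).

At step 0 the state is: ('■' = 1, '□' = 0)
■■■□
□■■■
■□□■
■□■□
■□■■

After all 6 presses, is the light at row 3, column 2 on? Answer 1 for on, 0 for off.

1

0) ■■■□
□■■■
■□□■
■□■□
■□■■
1) ■■■□
■■■■
□■□■
□□■□
■□■■
2) ■■■□
■□■■
■□■■
□■■□
■□■■
3) □■■□
□■■■
□□■■
□■■□
■□■■
4) □■■□
□■■■
□□■■
□□■□
□■□■
5) □■■□
□■■■
□□□■
□■□■
□■■■
6) □■■□
□■■■
□□□□
□■■□
□■■□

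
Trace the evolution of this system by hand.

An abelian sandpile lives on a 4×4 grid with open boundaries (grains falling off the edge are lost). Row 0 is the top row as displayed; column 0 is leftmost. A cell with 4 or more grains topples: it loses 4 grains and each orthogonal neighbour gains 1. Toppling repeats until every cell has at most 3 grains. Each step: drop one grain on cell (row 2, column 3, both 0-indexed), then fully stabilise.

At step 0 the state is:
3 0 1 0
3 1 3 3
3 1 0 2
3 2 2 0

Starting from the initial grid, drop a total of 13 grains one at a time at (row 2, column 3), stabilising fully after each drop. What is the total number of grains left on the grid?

31

[0] 3 0 1 0
3 1 3 3
3 1 0 2
3 2 2 0
[1] 3 0 1 0
3 1 3 3
3 1 0 3
3 2 2 0
[2] 3 0 2 1
3 2 0 1
3 1 2 1
3 2 2 1
[3] 3 0 2 1
3 2 0 1
3 1 2 2
3 2 2 1
[4] 3 0 2 1
3 2 0 1
3 1 2 3
3 2 2 1
[5] 3 0 2 1
3 2 0 2
3 1 3 0
3 2 2 2
[6] 3 0 2 1
3 2 0 2
3 1 3 1
3 2 2 2
[7] 3 0 2 1
3 2 0 2
3 1 3 2
3 2 2 2
[8] 3 0 2 1
3 2 0 2
3 1 3 3
3 2 2 2
[9] 3 0 2 1
3 2 1 3
3 2 0 1
3 2 3 3
[10] 3 0 2 1
3 2 1 3
3 2 0 2
3 2 3 3
[11] 3 0 2 1
3 2 1 3
3 2 0 3
3 2 3 3
[12] 3 0 2 2
3 2 2 0
3 2 2 2
3 3 0 1
[13] 3 0 2 2
3 2 2 0
3 2 2 3
3 3 0 1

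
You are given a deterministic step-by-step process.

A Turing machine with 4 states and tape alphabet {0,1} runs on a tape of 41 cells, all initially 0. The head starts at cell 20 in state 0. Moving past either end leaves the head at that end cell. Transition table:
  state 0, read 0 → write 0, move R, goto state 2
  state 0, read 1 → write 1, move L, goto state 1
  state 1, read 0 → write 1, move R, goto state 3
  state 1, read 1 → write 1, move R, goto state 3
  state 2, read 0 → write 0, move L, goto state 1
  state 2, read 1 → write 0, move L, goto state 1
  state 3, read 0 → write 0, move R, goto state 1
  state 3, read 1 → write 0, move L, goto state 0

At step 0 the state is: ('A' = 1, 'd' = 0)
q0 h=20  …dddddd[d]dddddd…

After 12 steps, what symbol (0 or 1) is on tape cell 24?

[0] q0 h=20  …dddddd[d]dddddd…
[1] q2 h=21  …dddddd[d]dddddd…
[2] q1 h=20  …dddddd[d]dddddd…
[3] q3 h=21  …dddddA[d]dddddd…
[4] q1 h=22  …ddddAd[d]dddddd…
[5] q3 h=23  …dddAdA[d]dddddd…
[6] q1 h=24  …ddAdAd[d]dddddd…
[7] q3 h=25  …dAdAdA[d]dddddd…
[8] q1 h=26  …AdAdAd[d]dddddd…
[9] q3 h=27  …dAdAdA[d]dddddd…
[10] q1 h=28  …AdAdAd[d]dddddd…
[11] q3 h=29  …dAdAdA[d]dddddd…
[12] q1 h=30  …AdAdAd[d]dddddd…

1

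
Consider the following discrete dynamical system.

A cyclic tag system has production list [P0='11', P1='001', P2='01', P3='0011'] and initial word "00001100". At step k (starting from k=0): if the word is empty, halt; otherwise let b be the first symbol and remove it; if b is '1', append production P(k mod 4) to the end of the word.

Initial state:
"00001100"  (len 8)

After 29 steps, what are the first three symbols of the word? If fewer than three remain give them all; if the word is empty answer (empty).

100

gen 0: "00001100"  (len 8)
gen 1: "0001100"  (len 7)
gen 2: "001100"  (len 6)
gen 3: "01100"  (len 5)
gen 4: "1100"  (len 4)
gen 5: "10011"  (len 5)
gen 6: "0011001"  (len 7)
gen 7: "011001"  (len 6)
gen 8: "11001"  (len 5)
gen 9: "100111"  (len 6)
gen 10: "00111001"  (len 8)
gen 11: "0111001"  (len 7)
gen 12: "111001"  (len 6)
gen 13: "1100111"  (len 7)
gen 14: "100111001"  (len 9)
gen 15: "0011100101"  (len 10)
gen 16: "011100101"  (len 9)
gen 17: "11100101"  (len 8)
gen 18: "1100101001"  (len 10)
gen 19: "10010100101"  (len 11)
gen 20: "00101001010011"  (len 14)
gen 21: "0101001010011"  (len 13)
gen 22: "101001010011"  (len 12)
gen 23: "0100101001101"  (len 13)
gen 24: "100101001101"  (len 12)
gen 25: "0010100110111"  (len 13)
gen 26: "010100110111"  (len 12)
gen 27: "10100110111"  (len 11)
gen 28: "01001101110011"  (len 14)
gen 29: "1001101110011"  (len 13)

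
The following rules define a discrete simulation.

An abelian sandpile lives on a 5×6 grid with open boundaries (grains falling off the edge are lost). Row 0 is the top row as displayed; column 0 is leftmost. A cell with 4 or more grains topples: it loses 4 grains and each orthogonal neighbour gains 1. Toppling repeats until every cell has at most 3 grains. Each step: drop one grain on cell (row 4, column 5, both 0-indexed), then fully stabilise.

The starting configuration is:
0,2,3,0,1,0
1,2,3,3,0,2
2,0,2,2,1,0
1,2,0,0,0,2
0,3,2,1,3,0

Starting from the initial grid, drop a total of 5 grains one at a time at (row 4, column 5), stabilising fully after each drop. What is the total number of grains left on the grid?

[0] 0,2,3,0,1,0
1,2,3,3,0,2
2,0,2,2,1,0
1,2,0,0,0,2
0,3,2,1,3,0
[1] 0,2,3,0,1,0
1,2,3,3,0,2
2,0,2,2,1,0
1,2,0,0,0,2
0,3,2,1,3,1
[2] 0,2,3,0,1,0
1,2,3,3,0,2
2,0,2,2,1,0
1,2,0,0,0,2
0,3,2,1,3,2
[3] 0,2,3,0,1,0
1,2,3,3,0,2
2,0,2,2,1,0
1,2,0,0,0,2
0,3,2,1,3,3
[4] 0,2,3,0,1,0
1,2,3,3,0,2
2,0,2,2,1,0
1,2,0,0,1,3
0,3,2,2,0,1
[5] 0,2,3,0,1,0
1,2,3,3,0,2
2,0,2,2,1,0
1,2,0,0,1,3
0,3,2,2,0,2

40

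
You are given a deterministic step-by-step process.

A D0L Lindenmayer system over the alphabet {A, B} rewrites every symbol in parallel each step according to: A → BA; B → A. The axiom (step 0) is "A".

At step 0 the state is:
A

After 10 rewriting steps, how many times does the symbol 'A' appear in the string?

[0] A
[1] BA
[2] ABA
[3] BAABA
[4] ABABAABA
[5] BAABAABABAABA
[6] ABABAABABAABAABABAABA
[7] BAABAABABAABAABABAABABAABAABABAABA
[8] ABABAABABAABAABABAABABAABAABABAABAABABAABABAABAABABAABA
[9] BAABAABABAABAABABAABABAABAABABAABAABABAABABAABAABABAABABAABAABABAABAABABAABABAABAABABAABA
[10] ABABAABABAABAABABAABABAABAABABAABAABABAABABAABAABABAABABAA…ABAABABAABABAABAABABAABABAABAABABAABAABABAABABAABAABABAABA  (len 144)

89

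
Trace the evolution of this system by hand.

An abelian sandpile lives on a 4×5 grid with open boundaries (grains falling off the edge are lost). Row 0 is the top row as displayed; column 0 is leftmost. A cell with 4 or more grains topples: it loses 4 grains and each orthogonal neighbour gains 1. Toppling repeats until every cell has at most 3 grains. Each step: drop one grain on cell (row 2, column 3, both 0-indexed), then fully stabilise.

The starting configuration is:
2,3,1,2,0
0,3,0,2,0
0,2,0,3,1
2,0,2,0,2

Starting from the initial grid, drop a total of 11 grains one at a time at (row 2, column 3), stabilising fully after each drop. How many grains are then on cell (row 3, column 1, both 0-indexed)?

0) 2,3,1,2,0
0,3,0,2,0
0,2,0,3,1
2,0,2,0,2
1) 2,3,1,2,0
0,3,0,3,0
0,2,1,0,2
2,0,2,1,2
2) 2,3,1,2,0
0,3,0,3,0
0,2,1,1,2
2,0,2,1,2
3) 2,3,1,2,0
0,3,0,3,0
0,2,1,2,2
2,0,2,1,2
4) 2,3,1,2,0
0,3,0,3,0
0,2,1,3,2
2,0,2,1,2
5) 2,3,1,3,0
0,3,1,0,1
0,2,2,1,3
2,0,2,2,2
6) 2,3,1,3,0
0,3,1,0,1
0,2,2,2,3
2,0,2,2,2
7) 2,3,1,3,0
0,3,1,0,1
0,2,2,3,3
2,0,2,2,2
8) 2,3,1,3,0
0,3,1,1,2
0,2,3,1,0
2,0,2,3,3
9) 2,3,1,3,0
0,3,1,1,2
0,2,3,2,0
2,0,2,3,3
10) 2,3,1,3,0
0,3,1,1,2
0,2,3,3,0
2,0,2,3,3
11) 2,3,1,3,0
0,3,2,2,2
0,3,1,2,2
2,1,0,2,0

1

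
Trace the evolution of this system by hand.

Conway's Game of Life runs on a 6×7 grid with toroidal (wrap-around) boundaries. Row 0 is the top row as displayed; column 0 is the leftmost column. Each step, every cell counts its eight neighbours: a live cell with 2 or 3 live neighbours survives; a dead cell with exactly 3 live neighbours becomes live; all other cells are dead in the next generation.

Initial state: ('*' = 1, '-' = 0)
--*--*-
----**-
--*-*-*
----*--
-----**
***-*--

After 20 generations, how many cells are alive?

gen 0: --*--*-
----**-
--*-*-*
----*--
-----**
***-*--
gen 1: --*--**
----*-*
----*--
---**-*
**-****
*****--
gen 2: --*---*
---**-*
----*--
--*---*
-------
-------
gen 3: ---*-*-
---**--
----*--
-------
-------
-------
gen 4: ---*---
---*-*-
---**--
-------
-------
-------
gen 5: ----*--
--**---
---**--
-------
-------
-------
gen 6: ---*---
--*----
--***--
-------
-------
-------
gen 7: -------
--*-*--
--**---
---*---
-------
-------
gen 8: -------
--*----
--*-*--
--**---
-------
-------
gen 9: -------
---*---
-**----
--**---
-------
-------
gen 10: -------
--*----
-*-----
-***---
-------
-------
gen 11: -------
-------
-*-*---
-**----
--*----
-------
gen 12: -------
-------
-*-----
-*-*---
-**----
-------
gen 13: -------
-------
--*----
**-----
-**----
-------
gen 14: -------
-------
-*-----
*------
***----
-------
gen 15: -------
-------
-------
*-*----
**-----
-*-----
gen 16: -------
-------
-------
*------
*-*----
**-----
gen 17: -------
-------
-------
-*-----
*-----*
**-----
gen 18: -------
-------
-------
*------
------*
**----*
gen 19: *------
-------
-------
-------
-*----*
*-----*
gen 20: *-----*
-------
-------
-------
------*
-*----*

5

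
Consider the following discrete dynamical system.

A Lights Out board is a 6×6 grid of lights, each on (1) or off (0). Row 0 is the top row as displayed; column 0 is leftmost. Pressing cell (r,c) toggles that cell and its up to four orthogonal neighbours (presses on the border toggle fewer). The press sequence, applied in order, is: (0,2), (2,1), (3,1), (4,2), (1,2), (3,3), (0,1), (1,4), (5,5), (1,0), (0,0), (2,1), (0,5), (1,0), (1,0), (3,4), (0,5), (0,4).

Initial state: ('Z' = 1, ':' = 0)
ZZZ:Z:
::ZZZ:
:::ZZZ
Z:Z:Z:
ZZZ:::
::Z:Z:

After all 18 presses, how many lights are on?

t=0: ZZZ:Z:
::ZZZ:
:::ZZZ
Z:Z:Z:
ZZZ:::
::Z:Z:
t=1: Z::ZZ:
:::ZZ:
:::ZZZ
Z:Z:Z:
ZZZ:::
::Z:Z:
t=2: Z::ZZ:
:Z:ZZ:
ZZZZZZ
ZZZ:Z:
ZZZ:::
::Z:Z:
t=3: Z::ZZ:
:Z:ZZ:
Z:ZZZZ
::::Z:
Z:Z:::
::Z:Z:
t=4: Z::ZZ:
:Z:ZZ:
Z:ZZZZ
::Z:Z:
ZZ:Z::
::::Z:
t=5: Z:ZZZ:
::Z:Z:
Z::ZZZ
::Z:Z:
ZZ:Z::
::::Z:
t=6: Z:ZZZ:
::Z:Z:
Z:::ZZ
:::Z::
ZZ::::
::::Z:
t=7: :Z:ZZ:
:ZZ:Z:
Z:::ZZ
:::Z::
ZZ::::
::::Z:
t=8: :Z:Z::
:ZZZ:Z
Z::::Z
:::Z::
ZZ::::
::::Z:
t=9: :Z:Z::
:ZZZ:Z
Z::::Z
:::Z::
ZZ:::Z
:::::Z
t=10: ZZ:Z::
Z:ZZ:Z
:::::Z
:::Z::
ZZ:::Z
:::::Z
t=11: :::Z::
::ZZ:Z
:::::Z
:::Z::
ZZ:::Z
:::::Z
t=12: :::Z::
:ZZZ:Z
ZZZ::Z
:Z:Z::
ZZ:::Z
:::::Z
t=13: :::ZZZ
:ZZZ::
ZZZ::Z
:Z:Z::
ZZ:::Z
:::::Z
t=14: Z::ZZZ
Z:ZZ::
:ZZ::Z
:Z:Z::
ZZ:::Z
:::::Z
t=15: :::ZZZ
:ZZZ::
ZZZ::Z
:Z:Z::
ZZ:::Z
:::::Z
t=16: :::ZZZ
:ZZZ::
ZZZ:ZZ
:Z::ZZ
ZZ::ZZ
:::::Z
t=17: :::Z::
:ZZZ:Z
ZZZ:ZZ
:Z::ZZ
ZZ::ZZ
:::::Z
t=18: ::::ZZ
:ZZZZZ
ZZZ:ZZ
:Z::ZZ
ZZ::ZZ
:::::Z

20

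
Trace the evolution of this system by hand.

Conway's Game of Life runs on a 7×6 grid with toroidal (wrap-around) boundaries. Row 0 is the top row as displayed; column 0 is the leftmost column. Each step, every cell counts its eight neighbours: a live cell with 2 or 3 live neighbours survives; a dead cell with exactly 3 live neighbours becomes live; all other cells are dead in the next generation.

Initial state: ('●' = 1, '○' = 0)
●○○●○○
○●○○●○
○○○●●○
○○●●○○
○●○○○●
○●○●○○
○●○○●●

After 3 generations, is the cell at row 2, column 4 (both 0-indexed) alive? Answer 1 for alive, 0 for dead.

0) ●○○●○○
○●○○●○
○○○●●○
○○●●○○
○●○○○●
○●○●○○
○●○○●●
1) ●●●●○○
○○●○●●
○○○○●○
○○●●○○
●●○●●○
○●○○○●
○●○●●●
2) ○○○○○○
●○●○●●
○○●○●●
○●●○○●
●●○●●●
○●○○○○
○○○●○●
3) ●○○●○○
●●○○●○
○○●○○○
○○○○○○
○○○●●●
○●○●○○
○○○○○○

0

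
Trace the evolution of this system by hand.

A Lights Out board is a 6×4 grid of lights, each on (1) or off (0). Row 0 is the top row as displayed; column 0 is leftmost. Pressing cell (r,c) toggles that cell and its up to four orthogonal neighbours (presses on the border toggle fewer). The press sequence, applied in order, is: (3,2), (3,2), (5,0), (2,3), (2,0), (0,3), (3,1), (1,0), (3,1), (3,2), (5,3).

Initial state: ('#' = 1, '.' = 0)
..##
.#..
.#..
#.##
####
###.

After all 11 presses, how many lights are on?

[0] ..##
.#..
.#..
#.##
####
###.
[1] ..##
.#..
.##.
##..
##.#
###.
[2] ..##
.#..
.#..
#.##
####
###.
[3] ..##
.#..
.#..
#.##
.###
..#.
[4] ..##
.#.#
.###
#.#.
.###
..#.
[5] ..##
##.#
#.##
..#.
.###
..#.
[6] ....
##..
#.##
..#.
.###
..#.
[7] ....
##..
####
##..
..##
..#.
[8] #...
....
.###
##..
..##
..#.
[9] #...
....
..##
..#.
.###
..#.
[10] #...
....
...#
.#.#
.#.#
..#.
[11] #...
....
...#
.#.#
.#..
...#

6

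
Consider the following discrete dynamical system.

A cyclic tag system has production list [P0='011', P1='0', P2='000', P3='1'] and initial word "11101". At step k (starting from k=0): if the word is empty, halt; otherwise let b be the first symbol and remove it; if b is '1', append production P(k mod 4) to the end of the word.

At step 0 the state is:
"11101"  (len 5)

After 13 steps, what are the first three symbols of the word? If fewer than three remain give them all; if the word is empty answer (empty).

110

t=0: "11101"  (len 5)
t=1: "1101011"  (len 7)
t=2: "1010110"  (len 7)
t=3: "010110000"  (len 9)
t=4: "10110000"  (len 8)
t=5: "0110000011"  (len 10)
t=6: "110000011"  (len 9)
t=7: "10000011000"  (len 11)
t=8: "00000110001"  (len 11)
t=9: "0000110001"  (len 10)
t=10: "000110001"  (len 9)
t=11: "00110001"  (len 8)
t=12: "0110001"  (len 7)
t=13: "110001"  (len 6)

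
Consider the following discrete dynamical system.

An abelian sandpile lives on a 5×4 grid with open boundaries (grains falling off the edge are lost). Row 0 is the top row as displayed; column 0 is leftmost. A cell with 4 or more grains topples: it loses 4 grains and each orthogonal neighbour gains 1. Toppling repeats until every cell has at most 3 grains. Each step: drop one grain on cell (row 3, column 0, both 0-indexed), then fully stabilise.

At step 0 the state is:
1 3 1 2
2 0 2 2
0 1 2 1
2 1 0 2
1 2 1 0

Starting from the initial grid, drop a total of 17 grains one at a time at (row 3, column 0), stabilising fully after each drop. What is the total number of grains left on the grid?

34

0) 1 3 1 2
2 0 2 2
0 1 2 1
2 1 0 2
1 2 1 0
1) 1 3 1 2
2 0 2 2
0 1 2 1
3 1 0 2
1 2 1 0
2) 1 3 1 2
2 0 2 2
1 1 2 1
0 2 0 2
2 2 1 0
3) 1 3 1 2
2 0 2 2
1 1 2 1
1 2 0 2
2 2 1 0
4) 1 3 1 2
2 0 2 2
1 1 2 1
2 2 0 2
2 2 1 0
5) 1 3 1 2
2 0 2 2
1 1 2 1
3 2 0 2
2 2 1 0
6) 1 3 1 2
2 0 2 2
2 1 2 1
0 3 0 2
3 2 1 0
7) 1 3 1 2
2 0 2 2
2 1 2 1
1 3 0 2
3 2 1 0
8) 1 3 1 2
2 0 2 2
2 1 2 1
2 3 0 2
3 2 1 0
9) 1 3 1 2
2 0 2 2
2 1 2 1
3 3 0 2
3 2 1 0
10) 1 3 1 2
2 0 2 2
3 2 2 1
2 1 1 2
1 0 2 0
11) 1 3 1 2
2 0 2 2
3 2 2 1
3 1 1 2
1 0 2 0
12) 1 3 1 2
3 0 2 2
0 3 2 1
1 2 1 2
2 0 2 0
13) 1 3 1 2
3 0 2 2
0 3 2 1
2 2 1 2
2 0 2 0
14) 1 3 1 2
3 0 2 2
0 3 2 1
3 2 1 2
2 0 2 0
15) 1 3 1 2
3 0 2 2
1 3 2 1
0 3 1 2
3 0 2 0
16) 1 3 1 2
3 0 2 2
1 3 2 1
1 3 1 2
3 0 2 0
17) 1 3 1 2
3 0 2 2
1 3 2 1
2 3 1 2
3 0 2 0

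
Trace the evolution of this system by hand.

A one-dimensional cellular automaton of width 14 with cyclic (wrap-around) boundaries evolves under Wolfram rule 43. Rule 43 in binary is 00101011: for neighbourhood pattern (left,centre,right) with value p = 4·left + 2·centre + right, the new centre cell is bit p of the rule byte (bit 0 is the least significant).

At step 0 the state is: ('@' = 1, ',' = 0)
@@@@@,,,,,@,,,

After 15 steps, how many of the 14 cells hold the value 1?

7

[0] @@@@@,,,,,@,,,
[1] @,,,,,@@@@,,@@
[2] ,,@@@@@,,,,@@,
[3] @@@,,,,,@@@@,,
[4] @,,,@@@@@,,,,@
[5] ,,@@@,,,,,@@@@
[6] ,@@,,,@@@@@,,,
[7] @@,,@@@,,,,,@@
[8] ,,,@@,,,@@@@@,
[9] @@@@,,@@@,,,,,
[10] @,,,,@@,,,@@@@
[11] ,,@@@@,,@@@,,,
[12] @@@,,,,@@,,,@@
[13] ,,,,@@@@,,@@@,
[14] @@@@@,,,,@@,,,
[15] @,,,,,@@@@,,@@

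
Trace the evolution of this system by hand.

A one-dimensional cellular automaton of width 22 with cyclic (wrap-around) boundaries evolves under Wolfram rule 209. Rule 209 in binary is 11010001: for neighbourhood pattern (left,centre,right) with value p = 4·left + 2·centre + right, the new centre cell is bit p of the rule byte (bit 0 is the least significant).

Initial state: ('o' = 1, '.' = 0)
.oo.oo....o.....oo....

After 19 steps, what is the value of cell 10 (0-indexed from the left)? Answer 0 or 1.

1

0) .oo.oo....o.....oo....
1) ..o..oooo..oooo..ooooo
2) o..o..oooo..oooo..oooo
3) oo..o..oooo..oooo..ooo
4) ooo..o..oooo..oooo..oo
5) oooo..o..oooo..oooo..o
6) ooooo..o..oooo..oooo..
7) .ooooo..o..oooo..oooo.
8) ..ooooo..o..oooo..oooo
9) o..ooooo..o..oooo..ooo
10) oo..ooooo..o..oooo..oo
11) ooo..ooooo..o..oooo..o
12) oooo..ooooo..o..oooo..
13) .oooo..ooooo..o..oooo.
14) ..oooo..ooooo..o..oooo
15) o..oooo..ooooo..o..ooo
16) oo..oooo..ooooo..o..oo
17) ooo..oooo..ooooo..o..o
18) oooo..oooo..ooooo..o..
19) .oooo..oooo..ooooo..o.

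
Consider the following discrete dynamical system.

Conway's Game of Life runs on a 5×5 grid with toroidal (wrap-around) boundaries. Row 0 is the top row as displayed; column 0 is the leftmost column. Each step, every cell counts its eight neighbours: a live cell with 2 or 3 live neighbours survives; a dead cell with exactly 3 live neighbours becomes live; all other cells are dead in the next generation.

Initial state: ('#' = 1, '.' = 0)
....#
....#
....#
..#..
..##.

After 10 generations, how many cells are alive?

8

step 0: ....#
....#
....#
..#..
..##.
step 1: ....#
#..##
...#.
..#..
..##.
step 2: #.#..
#..#.
..##.
..#..
..##.
step 3: ..#..
...#.
.####
.#...
..##.
step 4: ..#..
.#..#
##.##
##..#
.###.
step 5: #....
.#..#
...#.
.....
...##
step 6: #..#.
#...#
.....
...##
....#
step 7: #..#.
#...#
#..#.
...##
#....
step 8: ##...
##.#.
#..#.
#..#.
#..#.
step 9: .....
.....
#..#.
####.
#.#..
step 10: .....
.....
#..#.
#..#.
#.###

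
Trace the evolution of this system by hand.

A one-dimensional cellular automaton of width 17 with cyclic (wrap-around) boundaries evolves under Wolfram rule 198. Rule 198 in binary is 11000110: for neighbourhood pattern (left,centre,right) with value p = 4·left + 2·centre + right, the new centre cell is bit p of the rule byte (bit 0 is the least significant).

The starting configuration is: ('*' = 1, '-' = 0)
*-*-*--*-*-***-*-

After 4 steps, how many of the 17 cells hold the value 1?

[0] *-*-*--*-*-***-*-
[1] *-*-*-**-*--**-*-
[2] *-*-*--*-*-*-*-*-
[3] *-*-*-**-*-*-*-*-
[4] *-*-*--*-*-*-*-*-

8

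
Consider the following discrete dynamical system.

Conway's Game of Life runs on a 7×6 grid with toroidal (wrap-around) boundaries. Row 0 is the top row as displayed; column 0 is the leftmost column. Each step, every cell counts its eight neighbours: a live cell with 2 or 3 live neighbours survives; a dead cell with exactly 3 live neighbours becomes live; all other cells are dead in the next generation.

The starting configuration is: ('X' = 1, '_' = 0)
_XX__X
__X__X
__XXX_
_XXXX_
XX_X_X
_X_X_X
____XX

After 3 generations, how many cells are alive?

0) _XX__X
__X__X
__XXX_
_XXXX_
XX_X_X
_X_X_X
____XX
1) _XXX_X
X____X
_____X
______
_____X
_X_X__
_X_X_X
2) _X_X_X
_XX__X
X____X
______
______
______
_X_X__
3) _X_X__
_XX__X
XX___X
______
______
______
X___X_

10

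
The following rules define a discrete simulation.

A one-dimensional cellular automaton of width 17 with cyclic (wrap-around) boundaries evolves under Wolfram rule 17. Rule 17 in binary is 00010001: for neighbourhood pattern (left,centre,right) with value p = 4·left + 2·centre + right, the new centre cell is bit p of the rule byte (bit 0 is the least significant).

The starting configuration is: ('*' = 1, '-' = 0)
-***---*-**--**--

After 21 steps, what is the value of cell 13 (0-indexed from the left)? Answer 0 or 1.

0

t=0: -***---*-**--**--
t=1: ----**-----*---**
t=2: ***---****--**---
t=3: ---**-----*---**-
t=4: **---****--**---*
t=5: --**-----*---**--
t=6: *---****--**---**
t=7: -**-----*---**---
t=8: ---****--**---***
t=9: **-----*---**----
t=10: --****--**---***-
t=11: *-----*---**----*
t=12: -****--**---***--
t=13: -----*---**----**
t=14: ****--**---***---
t=15: ----*---**----**-
t=16: ***--**---***---*
t=17: ---*---**----**--
t=18: **--**---***---**
t=19: --*---**----**---
t=20: *--**---***---***
t=21: -*---**----**----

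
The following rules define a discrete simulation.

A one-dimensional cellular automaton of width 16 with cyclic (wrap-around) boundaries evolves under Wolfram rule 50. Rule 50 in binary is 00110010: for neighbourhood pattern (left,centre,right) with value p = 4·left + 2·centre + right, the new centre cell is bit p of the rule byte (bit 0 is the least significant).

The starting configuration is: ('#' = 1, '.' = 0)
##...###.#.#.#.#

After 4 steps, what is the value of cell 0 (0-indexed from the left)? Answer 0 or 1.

[0] ##...###.#.#.#.#
[1] ..#.#...#.#.#.#.
[2] .#.#.#.#.#.#.#.#
[3] #.#.#.#.#.#.#.#.
[4] .#.#.#.#.#.#.#.#

0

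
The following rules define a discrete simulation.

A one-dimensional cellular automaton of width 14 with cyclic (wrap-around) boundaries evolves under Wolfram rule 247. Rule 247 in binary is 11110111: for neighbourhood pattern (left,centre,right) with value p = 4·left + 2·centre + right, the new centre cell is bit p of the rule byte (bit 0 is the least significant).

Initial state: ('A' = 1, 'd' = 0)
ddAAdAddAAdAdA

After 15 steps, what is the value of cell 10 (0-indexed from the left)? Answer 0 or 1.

0) ddAAdAddAAdAdA
1) AAdAAAAAdAAAAA
2) AAAdAAAAAdAAAA
3) AAAAdAAAAAdAAA
4) AAAAAdAAAAAdAA
5) AAAAAAdAAAAAdA
6) AAAAAAAdAAAAAd
7) dAAAAAAAdAAAAA
8) AdAAAAAAAdAAAA
9) AAdAAAAAAAdAAA
10) AAAdAAAAAAAdAA
11) AAAAdAAAAAAAdA
12) AAAAAdAAAAAAAd
13) dAAAAAdAAAAAAA
14) AdAAAAAdAAAAAA
15) AAdAAAAAdAAAAA

1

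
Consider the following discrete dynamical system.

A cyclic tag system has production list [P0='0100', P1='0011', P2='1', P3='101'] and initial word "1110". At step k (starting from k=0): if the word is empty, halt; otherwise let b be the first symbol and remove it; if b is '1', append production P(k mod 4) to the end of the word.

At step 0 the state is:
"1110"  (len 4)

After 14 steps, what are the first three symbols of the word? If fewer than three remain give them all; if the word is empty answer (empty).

0) "1110"  (len 4)
1) "1100100"  (len 7)
2) "1001000011"  (len 10)
3) "0010000111"  (len 10)
4) "010000111"  (len 9)
5) "10000111"  (len 8)
6) "00001110011"  (len 11)
7) "0001110011"  (len 10)
8) "001110011"  (len 9)
9) "01110011"  (len 8)
10) "1110011"  (len 7)
11) "1100111"  (len 7)
12) "100111101"  (len 9)
13) "001111010100"  (len 12)
14) "01111010100"  (len 11)

011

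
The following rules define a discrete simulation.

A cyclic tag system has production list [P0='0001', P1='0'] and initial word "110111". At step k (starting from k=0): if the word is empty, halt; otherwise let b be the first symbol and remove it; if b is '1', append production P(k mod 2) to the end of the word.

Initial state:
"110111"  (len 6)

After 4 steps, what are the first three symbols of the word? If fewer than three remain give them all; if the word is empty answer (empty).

110

k=0  "110111"  (len 6)
k=1  "101110001"  (len 9)
k=2  "011100010"  (len 9)
k=3  "11100010"  (len 8)
k=4  "11000100"  (len 8)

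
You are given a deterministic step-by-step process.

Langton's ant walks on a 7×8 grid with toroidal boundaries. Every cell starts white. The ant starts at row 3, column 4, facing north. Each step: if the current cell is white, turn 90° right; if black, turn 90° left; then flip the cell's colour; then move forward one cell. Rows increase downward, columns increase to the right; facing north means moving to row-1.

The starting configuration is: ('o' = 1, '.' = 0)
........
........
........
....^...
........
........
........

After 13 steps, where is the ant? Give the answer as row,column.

gen 0: ........
........
........
....^...
........
........
........
gen 1: ........
........
........
....o>..
........
........
........
gen 2: ........
........
........
....oo..
.....v..
........
........
gen 3: ........
........
........
....oo..
....<o..
........
........
gen 4: ........
........
........
....^o..
....oo..
........
........
gen 5: ........
........
........
...<.o..
....oo..
........
........
gen 6: ........
........
...^....
...o.o..
....oo..
........
........
gen 7: ........
........
...o>...
...o.o..
....oo..
........
........
gen 8: ........
........
...oo...
...ovo..
....oo..
........
........
gen 9: ........
........
...oo...
...<oo..
....oo..
........
........
gen 10: ........
........
...oo...
....oo..
...voo..
........
........
gen 11: ........
........
...oo...
....oo..
..<ooo..
........
........
gen 12: ........
........
...oo...
..^.oo..
..oooo..
........
........
gen 13: ........
........
...oo...
..o>oo..
..oooo..
........
........

3,3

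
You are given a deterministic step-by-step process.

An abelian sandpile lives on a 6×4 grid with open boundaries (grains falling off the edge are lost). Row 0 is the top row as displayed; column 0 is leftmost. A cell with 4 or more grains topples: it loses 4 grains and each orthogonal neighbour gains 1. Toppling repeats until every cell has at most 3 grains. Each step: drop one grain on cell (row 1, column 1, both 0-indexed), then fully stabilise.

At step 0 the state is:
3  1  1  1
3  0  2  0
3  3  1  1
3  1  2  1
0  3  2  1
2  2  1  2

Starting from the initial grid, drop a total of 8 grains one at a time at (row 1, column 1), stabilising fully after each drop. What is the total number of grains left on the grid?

40

[0] 3  1  1  1
3  0  2  0
3  3  1  1
3  1  2  1
0  3  2  1
2  2  1  2
[1] 3  1  1  1
3  1  2  0
3  3  1  1
3  1  2  1
0  3  2  1
2  2  1  2
[2] 3  1  1  1
3  2  2  0
3  3  1  1
3  1  2  1
0  3  2  1
2  2  1  2
[3] 3  1  1  1
3  3  2  0
3  3  1  1
3  1  2  1
0  3  2  1
2  2  1  2
[4] 0  3  1  1
2  2  3  0
2  1  2  1
0  3  2  1
1  3  2  1
2  2  1  2
[5] 0  3  1  1
2  3  3  0
2  1  2  1
0  3  2  1
1  3  2  1
2  2  1  2
[6] 1  0  3  1
3  2  0  1
2  2  3  1
0  3  2  1
1  3  2  1
2  2  1  2
[7] 1  0  3  1
3  3  0  1
2  2  3  1
0  3  2  1
1  3  2  1
2  2  1  2
[8] 2  1  3  1
0  1  1  1
3  3  3  1
0  3  2  1
1  3  2  1
2  2  1  2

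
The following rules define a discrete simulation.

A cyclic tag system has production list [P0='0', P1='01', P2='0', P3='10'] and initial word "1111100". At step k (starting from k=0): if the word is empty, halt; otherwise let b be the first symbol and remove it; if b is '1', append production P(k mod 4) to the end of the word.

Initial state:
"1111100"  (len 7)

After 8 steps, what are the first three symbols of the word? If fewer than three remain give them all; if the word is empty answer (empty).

010

0) "1111100"  (len 7)
1) "1111000"  (len 7)
2) "11100001"  (len 8)
3) "11000010"  (len 8)
4) "100001010"  (len 9)
5) "000010100"  (len 9)
6) "00010100"  (len 8)
7) "0010100"  (len 7)
8) "010100"  (len 6)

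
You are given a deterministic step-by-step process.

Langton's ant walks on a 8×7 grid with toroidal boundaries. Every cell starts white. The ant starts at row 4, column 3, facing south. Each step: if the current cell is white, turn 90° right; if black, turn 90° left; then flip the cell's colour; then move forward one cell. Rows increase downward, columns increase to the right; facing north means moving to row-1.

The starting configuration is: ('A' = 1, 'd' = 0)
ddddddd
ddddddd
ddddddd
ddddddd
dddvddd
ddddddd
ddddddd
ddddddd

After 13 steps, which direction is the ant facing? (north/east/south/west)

k=0  ddddddd
ddddddd
ddddddd
ddddddd
dddvddd
ddddddd
ddddddd
ddddddd
k=1  ddddddd
ddddddd
ddddddd
ddddddd
dd<Addd
ddddddd
ddddddd
ddddddd
k=2  ddddddd
ddddddd
ddddddd
dd^dddd
ddAAddd
ddddddd
ddddddd
ddddddd
k=3  ddddddd
ddddddd
ddddddd
ddA>ddd
ddAAddd
ddddddd
ddddddd
ddddddd
k=4  ddddddd
ddddddd
ddddddd
ddAAddd
ddAvddd
ddddddd
ddddddd
ddddddd
k=5  ddddddd
ddddddd
ddddddd
ddAAddd
ddAd>dd
ddddddd
ddddddd
ddddddd
k=6  ddddddd
ddddddd
ddddddd
ddAAddd
ddAdAdd
ddddvdd
ddddddd
ddddddd
k=7  ddddddd
ddddddd
ddddddd
ddAAddd
ddAdAdd
ddd<Add
ddddddd
ddddddd
k=8  ddddddd
ddddddd
ddddddd
ddAAddd
ddA^Add
dddAAdd
ddddddd
ddddddd
k=9  ddddddd
ddddddd
ddddddd
ddAAddd
ddAA>dd
dddAAdd
ddddddd
ddddddd
k=10  ddddddd
ddddddd
ddddddd
ddAA^dd
ddAAddd
dddAAdd
ddddddd
ddddddd
k=11  ddddddd
ddddddd
ddddddd
ddAAA>d
ddAAddd
dddAAdd
ddddddd
ddddddd
k=12  ddddddd
ddddddd
ddddddd
ddAAAAd
ddAAdvd
dddAAdd
ddddddd
ddddddd
k=13  ddddddd
ddddddd
ddddddd
ddAAAAd
ddAA<Ad
dddAAdd
ddddddd
ddddddd

west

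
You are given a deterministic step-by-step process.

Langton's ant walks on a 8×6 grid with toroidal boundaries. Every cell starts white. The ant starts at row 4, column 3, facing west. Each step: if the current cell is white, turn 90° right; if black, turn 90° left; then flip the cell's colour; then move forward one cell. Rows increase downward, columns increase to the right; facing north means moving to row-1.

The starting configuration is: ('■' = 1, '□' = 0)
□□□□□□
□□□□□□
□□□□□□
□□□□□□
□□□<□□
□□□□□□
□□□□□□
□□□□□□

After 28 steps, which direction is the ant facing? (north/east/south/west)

west

0) □□□□□□
□□□□□□
□□□□□□
□□□□□□
□□□<□□
□□□□□□
□□□□□□
□□□□□□
1) □□□□□□
□□□□□□
□□□□□□
□□□^□□
□□□■□□
□□□□□□
□□□□□□
□□□□□□
2) □□□□□□
□□□□□□
□□□□□□
□□□■>□
□□□■□□
□□□□□□
□□□□□□
□□□□□□
3) □□□□□□
□□□□□□
□□□□□□
□□□■■□
□□□■v□
□□□□□□
□□□□□□
□□□□□□
4) □□□□□□
□□□□□□
□□□□□□
□□□■■□
□□□<■□
□□□□□□
□□□□□□
□□□□□□
5) □□□□□□
□□□□□□
□□□□□□
□□□■■□
□□□□■□
□□□v□□
□□□□□□
□□□□□□
6) □□□□□□
□□□□□□
□□□□□□
□□□■■□
□□□□■□
□□<■□□
□□□□□□
□□□□□□
7) □□□□□□
□□□□□□
□□□□□□
□□□■■□
□□^□■□
□□■■□□
□□□□□□
□□□□□□
8) □□□□□□
□□□□□□
□□□□□□
□□□■■□
□□■>■□
□□■■□□
□□□□□□
□□□□□□
9) □□□□□□
□□□□□□
□□□□□□
□□□■■□
□□■■■□
□□■v□□
□□□□□□
□□□□□□
10) □□□□□□
□□□□□□
□□□□□□
□□□■■□
□□■■■□
□□■□>□
□□□□□□
□□□□□□
11) □□□□□□
□□□□□□
□□□□□□
□□□■■□
□□■■■□
□□■□■□
□□□□v□
□□□□□□
12) □□□□□□
□□□□□□
□□□□□□
□□□■■□
□□■■■□
□□■□■□
□□□<■□
□□□□□□
13) □□□□□□
□□□□□□
□□□□□□
□□□■■□
□□■■■□
□□■^■□
□□□■■□
□□□□□□
14) □□□□□□
□□□□□□
□□□□□□
□□□■■□
□□■■■□
□□■■>□
□□□■■□
□□□□□□
15) □□□□□□
□□□□□□
□□□□□□
□□□■■□
□□■■^□
□□■■□□
□□□■■□
□□□□□□
16) □□□□□□
□□□□□□
□□□□□□
□□□■■□
□□■<□□
□□■■□□
□□□■■□
□□□□□□
17) □□□□□□
□□□□□□
□□□□□□
□□□■■□
□□■□□□
□□■v□□
□□□■■□
□□□□□□
18) □□□□□□
□□□□□□
□□□□□□
□□□■■□
□□■□□□
□□■□>□
□□□■■□
□□□□□□
19) □□□□□□
□□□□□□
□□□□□□
□□□■■□
□□■□□□
□□■□■□
□□□■v□
□□□□□□
20) □□□□□□
□□□□□□
□□□□□□
□□□■■□
□□■□□□
□□■□■□
□□□■□>
□□□□□□
21) □□□□□□
□□□□□□
□□□□□□
□□□■■□
□□■□□□
□□■□■□
□□□■□■
□□□□□v
22) □□□□□□
□□□□□□
□□□□□□
□□□■■□
□□■□□□
□□■□■□
□□□■□■
□□□□<■
23) □□□□□□
□□□□□□
□□□□□□
□□□■■□
□□■□□□
□□■□■□
□□□■^■
□□□□■■
24) □□□□□□
□□□□□□
□□□□□□
□□□■■□
□□■□□□
□□■□■□
□□□■■>
□□□□■■
25) □□□□□□
□□□□□□
□□□□□□
□□□■■□
□□■□□□
□□■□■^
□□□■■□
□□□□■■
26) □□□□□□
□□□□□□
□□□□□□
□□□■■□
□□■□□□
>□■□■■
□□□■■□
□□□□■■
27) □□□□□□
□□□□□□
□□□□□□
□□□■■□
□□■□□□
■□■□■■
v□□■■□
□□□□■■
28) □□□□□□
□□□□□□
□□□□□□
□□□■■□
□□■□□□
■□■□■■
■□□■■<
□□□□■■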